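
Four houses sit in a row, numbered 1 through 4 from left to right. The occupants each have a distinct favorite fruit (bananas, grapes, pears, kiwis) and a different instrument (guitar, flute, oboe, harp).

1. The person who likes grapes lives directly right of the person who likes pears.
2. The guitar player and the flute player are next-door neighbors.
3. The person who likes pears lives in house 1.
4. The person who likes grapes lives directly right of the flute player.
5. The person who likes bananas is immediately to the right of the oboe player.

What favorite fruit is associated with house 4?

The person who likes pears is in house 1 (clue 3).
Clue 1: the person who likes grapes is in house 2.
From clue 4, the flute player must be in house 1.
From clue 2, the guitar player must be in house 2.
The only instrument still possible for house 3 is oboe.
House 4's instrument must be harp (nothing else left).
By clue 5, the person who likes bananas is in house 4.
House 3 favorite fruit: only kiwis fits.
So: house 1 = pears/flute, house 2 = grapes/guitar, house 3 = kiwis/oboe, house 4 = bananas/harp.

bananas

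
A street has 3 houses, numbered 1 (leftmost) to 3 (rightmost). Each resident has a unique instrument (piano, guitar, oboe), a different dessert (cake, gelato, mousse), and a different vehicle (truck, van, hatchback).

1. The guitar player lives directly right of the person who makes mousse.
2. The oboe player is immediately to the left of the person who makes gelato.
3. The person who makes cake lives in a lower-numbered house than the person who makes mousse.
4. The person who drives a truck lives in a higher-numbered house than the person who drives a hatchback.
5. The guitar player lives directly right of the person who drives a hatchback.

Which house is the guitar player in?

The person who makes cake is in house 1 (clue 3).
Clue 3: the person who makes mousse is in house 2.
That leaves gelato as the dessert for house 3.
Clue 1: the guitar player is in house 3.
By clue 2, the oboe player is in house 2.
Clue 5: the person who drives a hatchback is in house 2.
House 1 instrument: only piano fits.
That leaves van as the vehicle for house 1.
House 3's vehicle must be truck (nothing else left).
So: house 1 = piano/cake/van, house 2 = oboe/mousse/hatchback, house 3 = guitar/gelato/truck.

3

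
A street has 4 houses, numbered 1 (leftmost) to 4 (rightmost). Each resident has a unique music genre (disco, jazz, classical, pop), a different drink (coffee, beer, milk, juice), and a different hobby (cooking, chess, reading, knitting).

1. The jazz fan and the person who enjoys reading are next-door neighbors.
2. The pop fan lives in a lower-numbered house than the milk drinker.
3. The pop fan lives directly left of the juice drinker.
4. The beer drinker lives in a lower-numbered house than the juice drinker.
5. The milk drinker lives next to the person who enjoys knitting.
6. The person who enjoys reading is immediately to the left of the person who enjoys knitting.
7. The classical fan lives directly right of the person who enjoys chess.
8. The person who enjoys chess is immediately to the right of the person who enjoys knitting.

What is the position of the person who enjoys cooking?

Clue 8 places the person who enjoys chess in house 3.
Clue 8: the person who enjoys knitting is in house 2.
House 4 hobby: only cooking fits.
Clue 1 places the jazz fan in house 2.
By clue 5, the milk drinker is in house 3.
The classical fan is in house 4 (clue 7).
The only hobby still possible for house 1 is reading.
Clue 2 places the pop fan in house 1.
The juice drinker is in house 2 (clue 3).
The beer drinker is in house 1 (clue 4).
That leaves disco as the music genre for house 3.
That leaves coffee as the drink for house 4.
So: house 1 = pop/beer/reading, house 2 = jazz/juice/knitting, house 3 = disco/milk/chess, house 4 = classical/coffee/cooking.

4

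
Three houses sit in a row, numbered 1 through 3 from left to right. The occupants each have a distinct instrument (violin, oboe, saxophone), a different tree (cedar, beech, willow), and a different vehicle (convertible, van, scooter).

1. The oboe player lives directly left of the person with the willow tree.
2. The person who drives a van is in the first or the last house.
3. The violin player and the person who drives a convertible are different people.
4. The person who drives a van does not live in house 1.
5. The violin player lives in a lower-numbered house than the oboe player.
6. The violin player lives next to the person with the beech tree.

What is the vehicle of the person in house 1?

The person who drives a van is in house 3 (clue 4).
Clue 5: the violin player is in house 1.
Clue 5 places the oboe player in house 2.
Clue 6 places the person with the beech tree in house 2.
House 3's instrument must be saxophone (nothing else left).
The only tree still possible for house 1 is cedar.
The only tree still possible for house 3 is willow.
The person who drives a convertible is in house 2 (clue 3).
That leaves scooter as the vehicle for house 1.
So: house 1 = violin/cedar/scooter, house 2 = oboe/beech/convertible, house 3 = saxophone/willow/van.

scooter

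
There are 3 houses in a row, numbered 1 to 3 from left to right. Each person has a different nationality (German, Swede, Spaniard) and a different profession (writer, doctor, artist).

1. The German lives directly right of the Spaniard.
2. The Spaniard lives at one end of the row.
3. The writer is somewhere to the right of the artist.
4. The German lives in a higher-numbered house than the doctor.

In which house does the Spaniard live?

1

From clue 2, the Spaniard must be in house 1.
So house 3 gets writer for profession.
By clue 1, the German is in house 2.
From clue 4, the doctor must be in house 1.
House 3 nationality: only Swede fits.
That leaves artist as the profession for house 2.
So: house 1 = Spaniard/doctor, house 2 = German/artist, house 3 = Swede/writer.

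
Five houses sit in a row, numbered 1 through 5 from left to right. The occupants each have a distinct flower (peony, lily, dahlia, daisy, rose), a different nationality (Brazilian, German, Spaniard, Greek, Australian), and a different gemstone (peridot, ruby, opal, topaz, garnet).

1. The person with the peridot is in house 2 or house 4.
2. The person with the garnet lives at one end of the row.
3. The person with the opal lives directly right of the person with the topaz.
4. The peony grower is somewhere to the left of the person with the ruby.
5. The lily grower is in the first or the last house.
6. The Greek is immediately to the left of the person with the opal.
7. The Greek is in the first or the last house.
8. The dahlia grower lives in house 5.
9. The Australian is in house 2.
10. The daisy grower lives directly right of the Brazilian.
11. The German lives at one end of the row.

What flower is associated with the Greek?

The Greek is in house 1 (clue 7).
Clue 8 places the dahlia grower in house 5.
From clue 9, the Australian must be in house 2.
By clue 6, the person with the opal is in house 2.
The daisy grower is in house 4 (clue 10).
From clue 10, the Brazilian must be in house 3.
The only flower still possible for house 1 is lily.
House 4 nationality: only Spaniard fits.
So house 5 gets German for nationality.
By clue 3, the person with the topaz is in house 1.
House 3 gemstone: only ruby fits.
The only gemstone still possible for house 4 is peridot.
House 5's gemstone must be garnet (nothing else left).
From clue 4, the peony grower must be in house 2.
So house 3 gets rose for flower.
So: house 1 = lily/Greek/topaz, house 2 = peony/Australian/opal, house 3 = rose/Brazilian/ruby, house 4 = daisy/Spaniard/peridot, house 5 = dahlia/German/garnet.

lily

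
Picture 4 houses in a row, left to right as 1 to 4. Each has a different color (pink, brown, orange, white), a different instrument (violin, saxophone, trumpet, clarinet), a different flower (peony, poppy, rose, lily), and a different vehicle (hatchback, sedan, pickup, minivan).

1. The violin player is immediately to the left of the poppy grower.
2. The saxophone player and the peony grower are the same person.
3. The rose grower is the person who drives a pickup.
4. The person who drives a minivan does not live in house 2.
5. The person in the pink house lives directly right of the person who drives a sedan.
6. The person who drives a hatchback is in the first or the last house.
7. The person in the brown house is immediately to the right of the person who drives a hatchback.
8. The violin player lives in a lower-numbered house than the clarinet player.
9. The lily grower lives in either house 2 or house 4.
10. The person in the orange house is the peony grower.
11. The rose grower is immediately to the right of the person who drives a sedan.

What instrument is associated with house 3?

violin

Clue 7 places the person in the brown house in house 2.
From clue 7, the person who drives a hatchback must be in house 1.
So house 1 gets peony for flower.
From clue 2, the saxophone player must be in house 1.
By clue 10, the person in the orange house is in house 1.
The only flower still possible for house 2 is lily.
House 2's vehicle must be sedan (nothing else left).
By clue 5, the person in the pink house is in house 3.
Clue 11 places the rose grower in house 3.
The only color still possible for house 4 is white.
The only flower still possible for house 4 is poppy.
By clue 1, the violin player is in house 3.
From clue 3, the person who drives a pickup must be in house 3.
From clue 8, the clarinet player must be in house 4.
House 2 instrument: only trumpet fits.
The only vehicle still possible for house 4 is minivan.
So: house 1 = orange/saxophone/peony/hatchback, house 2 = brown/trumpet/lily/sedan, house 3 = pink/violin/rose/pickup, house 4 = white/clarinet/poppy/minivan.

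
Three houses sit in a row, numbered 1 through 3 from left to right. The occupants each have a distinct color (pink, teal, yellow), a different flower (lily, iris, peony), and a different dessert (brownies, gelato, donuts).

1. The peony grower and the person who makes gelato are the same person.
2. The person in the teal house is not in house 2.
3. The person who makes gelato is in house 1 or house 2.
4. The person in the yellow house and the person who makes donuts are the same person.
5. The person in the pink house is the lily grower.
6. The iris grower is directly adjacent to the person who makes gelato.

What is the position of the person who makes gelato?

1

The person in the teal house is narrowed to house 1 or 3; consider each.
Placing it in house 3 leads to a contradiction, so it's in house 1.
The person in the pink house is narrowed to house 2 or 3; consider each.
Placing it in house 2 leads to a contradiction, so it's in house 3.
The lily grower is in house 3 (clue 5).
So house 2 gets yellow for color.
Clue 4 places the person who makes donuts in house 2.
House 3's dessert must be brownies (nothing else left).
Clue 1: the peony grower is in house 1.
Clue 6: the iris grower is in house 2.
That leaves gelato as the dessert for house 1.
So: house 1 = teal/peony/gelato, house 2 = yellow/iris/donuts, house 3 = pink/lily/brownies.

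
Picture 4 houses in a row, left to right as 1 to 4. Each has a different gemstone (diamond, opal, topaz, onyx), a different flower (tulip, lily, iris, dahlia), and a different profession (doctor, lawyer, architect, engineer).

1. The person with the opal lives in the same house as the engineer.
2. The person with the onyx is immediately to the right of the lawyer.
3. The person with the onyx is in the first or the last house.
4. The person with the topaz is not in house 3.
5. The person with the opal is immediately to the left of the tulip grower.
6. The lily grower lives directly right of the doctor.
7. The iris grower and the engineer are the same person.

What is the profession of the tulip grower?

doctor

From clue 3, the person with the onyx must be in house 4.
The lawyer is in house 3 (clue 2).
The only profession still possible for house 4 is architect.
That leaves diamond as the gemstone for house 3.
So house 4 gets dahlia for flower.
So house 1 gets iris for flower.
Clue 7: the engineer is in house 1.
The only profession still possible for house 2 is doctor.
From clue 1, the person with the opal must be in house 1.
Clue 5: the tulip grower is in house 2.
Clue 6: the lily grower is in house 3.
So house 2 gets topaz for gemstone.
So: house 1 = opal/iris/engineer, house 2 = topaz/tulip/doctor, house 3 = diamond/lily/lawyer, house 4 = onyx/dahlia/architect.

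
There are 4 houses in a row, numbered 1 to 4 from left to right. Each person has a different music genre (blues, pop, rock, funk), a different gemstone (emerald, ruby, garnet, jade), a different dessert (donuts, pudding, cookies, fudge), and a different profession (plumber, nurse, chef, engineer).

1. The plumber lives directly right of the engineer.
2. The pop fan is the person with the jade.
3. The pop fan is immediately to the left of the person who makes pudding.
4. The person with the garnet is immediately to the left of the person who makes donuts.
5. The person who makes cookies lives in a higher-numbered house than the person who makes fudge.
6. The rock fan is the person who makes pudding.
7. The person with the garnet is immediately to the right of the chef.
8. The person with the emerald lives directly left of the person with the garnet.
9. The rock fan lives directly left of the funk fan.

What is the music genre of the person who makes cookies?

House 1's dessert must be fudge (nothing else left).
So house 4 gets ruby for gemstone.
House 3's gemstone must be garnet (nothing else left).
Clue 4 places the person who makes donuts in house 4.
The chef is in house 2 (clue 7).
The person with the emerald is in house 2 (clue 8).
The only gemstone still possible for house 1 is jade.
From clue 1, the plumber must be in house 4.
Clue 1: the engineer is in house 3.
Clue 2: the pop fan is in house 1.
Clue 3 places the person who makes pudding in house 2.
Clue 6: the rock fan is in house 2.
The funk fan is in house 3 (clue 9).
House 4 music genre: only blues fits.
That leaves cookies as the dessert for house 3.
So house 1 gets nurse for profession.
So: house 1 = pop/jade/fudge/nurse, house 2 = rock/emerald/pudding/chef, house 3 = funk/garnet/cookies/engineer, house 4 = blues/ruby/donuts/plumber.

funk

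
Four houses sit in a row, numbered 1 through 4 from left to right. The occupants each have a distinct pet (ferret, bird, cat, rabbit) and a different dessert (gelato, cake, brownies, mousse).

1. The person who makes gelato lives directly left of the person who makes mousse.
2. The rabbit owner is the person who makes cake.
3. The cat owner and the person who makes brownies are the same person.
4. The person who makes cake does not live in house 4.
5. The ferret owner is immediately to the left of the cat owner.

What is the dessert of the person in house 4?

The cat owner is narrowed to house 2 or 3 or 4; consider each.
Placing it in house 2 and house 3 leads to a contradiction, so it's in house 4.
By clue 3, the person who makes brownies is in house 4.
Clue 5 places the ferret owner in house 3.
The only dessert still possible for house 3 is mousse.
Clue 1 places the person who makes gelato in house 2.
House 1's dessert must be cake (nothing else left).
The rabbit owner is in house 1 (clue 2).
That leaves bird as the pet for house 2.
So: house 1 = rabbit/cake, house 2 = bird/gelato, house 3 = ferret/mousse, house 4 = cat/brownies.

brownies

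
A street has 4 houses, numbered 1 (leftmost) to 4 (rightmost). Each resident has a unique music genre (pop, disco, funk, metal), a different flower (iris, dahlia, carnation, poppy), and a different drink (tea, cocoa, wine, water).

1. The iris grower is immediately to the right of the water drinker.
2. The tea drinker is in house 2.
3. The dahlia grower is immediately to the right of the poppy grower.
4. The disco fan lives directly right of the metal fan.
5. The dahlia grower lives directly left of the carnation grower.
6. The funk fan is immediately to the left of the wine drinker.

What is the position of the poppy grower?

1

Clue 2 places the tea drinker in house 2.
House 1's flower must be poppy (nothing else left).
By clue 3, the dahlia grower is in house 2.
The carnation grower is in house 3 (clue 5).
House 4's flower must be iris (nothing else left).
Clue 1 places the water drinker in house 3.
That leaves cocoa as the drink for house 1.
House 4's drink must be wine (nothing else left).
From clue 6, the funk fan must be in house 3.
The disco fan is in house 2 (clue 4).
The metal fan is in house 1 (clue 4).
House 4's music genre must be pop (nothing else left).
So: house 1 = metal/poppy/cocoa, house 2 = disco/dahlia/tea, house 3 = funk/carnation/water, house 4 = pop/iris/wine.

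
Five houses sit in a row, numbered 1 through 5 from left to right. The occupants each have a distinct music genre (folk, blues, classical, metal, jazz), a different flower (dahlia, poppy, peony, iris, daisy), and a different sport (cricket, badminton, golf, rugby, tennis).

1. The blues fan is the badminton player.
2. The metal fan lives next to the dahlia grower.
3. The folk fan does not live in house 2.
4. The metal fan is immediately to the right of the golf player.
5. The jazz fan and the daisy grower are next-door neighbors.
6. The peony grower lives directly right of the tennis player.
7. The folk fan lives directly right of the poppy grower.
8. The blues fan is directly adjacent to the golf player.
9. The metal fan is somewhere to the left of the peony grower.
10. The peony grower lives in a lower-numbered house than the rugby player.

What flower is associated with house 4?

peony

The metal fan is narrowed to house 2 or 3; consider each.
Placing it in house 2 leads to a contradiction, so it's in house 3.
The golf player is in house 2 (clue 4).
Clue 9 places the peony grower in house 4.
Clue 10: the rugby player is in house 5.
So house 3 gets tennis for sport.
House 4 sport: only cricket fits.
The folk fan is in house 4 (clue 7).
Clue 7: the poppy grower is in house 3.
So house 1 gets blues for music genre.
House 2 music genre: only jazz fits.
So house 5 gets classical for music genre.
House 2 flower: only dahlia fits.
That leaves badminton as the sport for house 1.
The daisy grower is in house 1 (clue 5).
The only flower still possible for house 5 is iris.
So: house 1 = blues/daisy/badminton, house 2 = jazz/dahlia/golf, house 3 = metal/poppy/tennis, house 4 = folk/peony/cricket, house 5 = classical/iris/rugby.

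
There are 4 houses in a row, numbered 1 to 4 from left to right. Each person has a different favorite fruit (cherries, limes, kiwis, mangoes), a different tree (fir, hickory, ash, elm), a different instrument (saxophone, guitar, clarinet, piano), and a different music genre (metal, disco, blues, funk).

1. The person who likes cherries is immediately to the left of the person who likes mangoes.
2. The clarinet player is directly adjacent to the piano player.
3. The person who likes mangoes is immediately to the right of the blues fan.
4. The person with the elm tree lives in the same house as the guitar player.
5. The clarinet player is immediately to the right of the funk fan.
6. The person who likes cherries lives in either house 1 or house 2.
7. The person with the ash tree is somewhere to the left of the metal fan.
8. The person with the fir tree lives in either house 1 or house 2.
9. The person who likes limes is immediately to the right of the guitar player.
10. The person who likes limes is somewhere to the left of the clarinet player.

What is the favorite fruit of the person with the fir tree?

That leaves kiwis as the favorite fruit for house 4.
So house 4 gets hickory for tree.
House 1 favorite fruit: only cherries fits.
The only tree still possible for house 3 is ash.
Clue 1: the person who likes mangoes is in house 2.
By clue 3, the blues fan is in house 1.
Clue 7: the metal fan is in house 4.
The only favorite fruit still possible for house 3 is limes.
Clue 9 places the guitar player in house 2.
By clue 10, the clarinet player is in house 4.
House 1 instrument: only saxophone fits.
House 3 instrument: only piano fits.
The person with the elm tree is in house 2 (clue 4).
The funk fan is in house 3 (clue 5).
That leaves fir as the tree for house 1.
That leaves disco as the music genre for house 2.
So: house 1 = cherries/fir/saxophone/blues, house 2 = mangoes/elm/guitar/disco, house 3 = limes/ash/piano/funk, house 4 = kiwis/hickory/clarinet/metal.

cherries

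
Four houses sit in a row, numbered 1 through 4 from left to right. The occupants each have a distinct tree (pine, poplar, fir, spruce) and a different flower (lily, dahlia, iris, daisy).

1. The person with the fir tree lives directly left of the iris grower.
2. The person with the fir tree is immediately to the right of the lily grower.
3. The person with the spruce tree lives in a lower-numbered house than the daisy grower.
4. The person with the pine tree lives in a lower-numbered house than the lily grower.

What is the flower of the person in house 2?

From clue 4, the person with the pine tree must be in house 1.
Clue 4: the lily grower is in house 2.
House 4 tree: only poplar fits.
The only flower still possible for house 1 is dahlia.
Clue 2: the person with the fir tree is in house 3.
The only tree still possible for house 2 is spruce.
From clue 1, the iris grower must be in house 4.
So house 3 gets daisy for flower.
So: house 1 = pine/dahlia, house 2 = spruce/lily, house 3 = fir/daisy, house 4 = poplar/iris.

lily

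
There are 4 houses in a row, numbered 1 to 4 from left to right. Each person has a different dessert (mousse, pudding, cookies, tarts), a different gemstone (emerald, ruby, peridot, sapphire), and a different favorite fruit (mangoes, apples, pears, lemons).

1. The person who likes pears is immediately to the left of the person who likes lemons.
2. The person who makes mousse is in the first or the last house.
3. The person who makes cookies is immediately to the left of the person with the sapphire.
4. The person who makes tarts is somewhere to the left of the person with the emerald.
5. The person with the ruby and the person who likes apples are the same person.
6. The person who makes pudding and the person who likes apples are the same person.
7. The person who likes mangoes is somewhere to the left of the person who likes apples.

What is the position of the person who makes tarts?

1

That leaves peridot as the gemstone for house 1.
The person who makes mousse is narrowed to house 1 or 4; consider each.
Placing it in house 1 leads to a contradiction, so it's in house 4.
So house 4 gets lemons for favorite fruit.
The person who likes pears is in house 3 (clue 1).
That leaves mangoes as the favorite fruit for house 1.
House 2's favorite fruit must be apples (nothing else left).
The person with the ruby is in house 2 (clue 5).
From clue 6, the person who makes pudding must be in house 2.
From clue 3, the person who makes cookies must be in house 3.
Clue 3 places the person with the sapphire in house 4.
The only dessert still possible for house 1 is tarts.
House 3 gemstone: only emerald fits.
So: house 1 = tarts/peridot/mangoes, house 2 = pudding/ruby/apples, house 3 = cookies/emerald/pears, house 4 = mousse/sapphire/lemons.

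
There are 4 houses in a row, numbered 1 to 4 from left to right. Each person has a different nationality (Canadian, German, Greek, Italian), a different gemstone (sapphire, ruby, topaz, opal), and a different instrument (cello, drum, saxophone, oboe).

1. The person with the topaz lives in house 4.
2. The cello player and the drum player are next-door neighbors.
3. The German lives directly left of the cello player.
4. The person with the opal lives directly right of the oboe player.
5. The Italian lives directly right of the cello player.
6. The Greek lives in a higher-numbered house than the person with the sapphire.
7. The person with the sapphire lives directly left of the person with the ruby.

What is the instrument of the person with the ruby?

The person with the topaz is in house 4 (clue 1).
House 1's gemstone must be sapphire (nothing else left).
From clue 7, the person with the ruby must be in house 2.
So house 3 gets opal for gemstone.
By clue 4, the oboe player is in house 2.
Clue 2 places the drum player in house 4.
Clue 3: the German is in house 2.
The Italian is in house 4 (clue 5).
The only nationality still possible for house 1 is Canadian.
That leaves Greek as the nationality for house 3.
The only instrument still possible for house 1 is saxophone.
So house 3 gets cello for instrument.
So: house 1 = Canadian/sapphire/saxophone, house 2 = German/ruby/oboe, house 3 = Greek/opal/cello, house 4 = Italian/topaz/drum.

oboe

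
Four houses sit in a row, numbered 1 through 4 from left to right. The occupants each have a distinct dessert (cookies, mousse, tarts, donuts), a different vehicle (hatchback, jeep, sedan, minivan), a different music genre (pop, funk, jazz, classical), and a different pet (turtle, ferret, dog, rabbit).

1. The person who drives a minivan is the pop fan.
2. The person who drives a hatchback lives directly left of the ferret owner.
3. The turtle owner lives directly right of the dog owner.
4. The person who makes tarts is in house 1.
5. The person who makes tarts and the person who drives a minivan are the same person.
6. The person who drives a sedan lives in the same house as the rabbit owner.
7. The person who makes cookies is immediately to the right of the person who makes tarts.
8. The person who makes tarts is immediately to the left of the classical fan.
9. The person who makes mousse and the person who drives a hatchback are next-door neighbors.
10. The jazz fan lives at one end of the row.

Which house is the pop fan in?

The person who makes tarts is in house 1 (clue 4).
The person who drives a minivan is in house 1 (clue 5).
The person who makes cookies is in house 2 (clue 7).
Clue 8: the classical fan is in house 2.
The pop fan is in house 1 (clue 1).
The only music genre still possible for house 3 is funk.
That leaves jazz as the music genre for house 4.
House 1's pet must be dog (nothing else left).
Clue 3: the turtle owner is in house 2.
The person who makes donuts is narrowed to house 3 or 4; consider each.
Placing it in house 3 leads to a contradiction, so it's in house 4.
House 3's dessert must be mousse (nothing else left).
From clue 9, the person who drives a hatchback must be in house 2.
Clue 2 places the ferret owner in house 3.
So house 4 gets rabbit for pet.
The person who drives a sedan is in house 4 (clue 6).
That leaves jeep as the vehicle for house 3.
So: house 1 = tarts/minivan/pop/dog, house 2 = cookies/hatchback/classical/turtle, house 3 = mousse/jeep/funk/ferret, house 4 = donuts/sedan/jazz/rabbit.

1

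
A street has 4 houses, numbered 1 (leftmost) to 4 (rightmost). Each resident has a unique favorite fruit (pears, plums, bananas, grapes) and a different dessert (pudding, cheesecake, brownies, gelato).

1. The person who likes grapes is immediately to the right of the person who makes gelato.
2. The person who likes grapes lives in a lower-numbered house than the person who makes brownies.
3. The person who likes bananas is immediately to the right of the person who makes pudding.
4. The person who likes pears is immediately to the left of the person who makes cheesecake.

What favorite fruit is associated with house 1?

pears

The person who likes grapes is narrowed to house 2 or 3; consider each.
Placing it in house 3 leads to a contradiction, so it's in house 2.
From clue 1, the person who makes gelato must be in house 1.
The person who likes bananas is narrowed to house 3 or 4; consider each.
Placing it in house 3 leads to a contradiction, so it's in house 4.
The person who makes pudding is in house 3 (clue 3).
House 2 dessert: only cheesecake fits.
That leaves brownies as the dessert for house 4.
The person who likes pears is in house 1 (clue 4).
So house 3 gets plums for favorite fruit.
So: house 1 = pears/gelato, house 2 = grapes/cheesecake, house 3 = plums/pudding, house 4 = bananas/brownies.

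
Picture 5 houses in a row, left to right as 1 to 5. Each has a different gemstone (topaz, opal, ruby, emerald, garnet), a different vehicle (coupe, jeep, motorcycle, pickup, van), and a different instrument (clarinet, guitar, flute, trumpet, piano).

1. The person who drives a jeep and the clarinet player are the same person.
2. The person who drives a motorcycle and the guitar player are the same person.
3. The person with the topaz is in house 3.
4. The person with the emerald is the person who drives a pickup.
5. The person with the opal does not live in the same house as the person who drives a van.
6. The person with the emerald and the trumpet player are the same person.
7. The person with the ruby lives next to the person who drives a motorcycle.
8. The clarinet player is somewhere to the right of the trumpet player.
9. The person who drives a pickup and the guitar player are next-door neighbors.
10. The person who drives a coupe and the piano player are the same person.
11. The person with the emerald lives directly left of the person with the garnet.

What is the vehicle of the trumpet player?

pickup

Clue 3 places the person with the topaz in house 3.
The person with the emerald is narrowed to house 1 or 4; consider each.
Placing it in house 1 leads to a contradiction, so it's in house 4.
Clue 4: the person who drives a pickup is in house 4.
Clue 6 places the trumpet player in house 4.
The clarinet player is in house 5 (clue 8).
Clue 11 places the person with the garnet in house 5.
House 3 instrument: only guitar fits.
Clue 1: the person who drives a jeep is in house 5.
Clue 2: the person who drives a motorcycle is in house 3.
The person with the ruby is in house 2 (clue 7).
So house 1 gets opal for gemstone.
By clue 5, the person who drives a van is in house 2.
So house 1 gets coupe for vehicle.
Clue 10: the piano player is in house 1.
That leaves flute as the instrument for house 2.
So: house 1 = opal/coupe/piano, house 2 = ruby/van/flute, house 3 = topaz/motorcycle/guitar, house 4 = emerald/pickup/trumpet, house 5 = garnet/jeep/clarinet.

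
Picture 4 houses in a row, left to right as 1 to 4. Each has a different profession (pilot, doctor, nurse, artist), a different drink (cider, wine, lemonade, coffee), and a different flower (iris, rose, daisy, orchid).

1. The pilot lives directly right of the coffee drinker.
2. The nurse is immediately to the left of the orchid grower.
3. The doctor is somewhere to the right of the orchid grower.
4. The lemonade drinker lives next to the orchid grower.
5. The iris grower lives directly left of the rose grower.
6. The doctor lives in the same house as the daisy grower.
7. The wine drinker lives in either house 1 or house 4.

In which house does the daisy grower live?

That leaves iris as the flower for house 1.
The rose grower is in house 2 (clue 5).
House 3 flower: only orchid fits.
House 4's flower must be daisy (nothing else left).
Clue 2: the nurse is in house 2.
From clue 3, the doctor must be in house 4.
The only profession still possible for house 1 is artist.
So house 3 gets pilot for profession.
The coffee drinker is in house 2 (clue 1).
House 3 drink: only cider fits.
The only drink still possible for house 1 is wine.
House 4 drink: only lemonade fits.
So: house 1 = artist/wine/iris, house 2 = nurse/coffee/rose, house 3 = pilot/cider/orchid, house 4 = doctor/lemonade/daisy.

4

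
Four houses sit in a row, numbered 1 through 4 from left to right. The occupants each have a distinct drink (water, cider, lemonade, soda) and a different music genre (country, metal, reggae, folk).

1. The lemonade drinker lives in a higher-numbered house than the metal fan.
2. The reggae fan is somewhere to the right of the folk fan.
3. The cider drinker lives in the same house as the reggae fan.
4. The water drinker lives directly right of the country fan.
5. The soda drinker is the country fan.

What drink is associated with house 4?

House 1 drink: only soda fits.
That leaves reggae as the music genre for house 4.
By clue 3, the cider drinker is in house 4.
The country fan is in house 1 (clue 5).
The lemonade drinker is in house 3 (clue 1).
From clue 1, the metal fan must be in house 2.
The water drinker is in house 2 (clue 4).
So house 3 gets folk for music genre.
So: house 1 = soda/country, house 2 = water/metal, house 3 = lemonade/folk, house 4 = cider/reggae.

cider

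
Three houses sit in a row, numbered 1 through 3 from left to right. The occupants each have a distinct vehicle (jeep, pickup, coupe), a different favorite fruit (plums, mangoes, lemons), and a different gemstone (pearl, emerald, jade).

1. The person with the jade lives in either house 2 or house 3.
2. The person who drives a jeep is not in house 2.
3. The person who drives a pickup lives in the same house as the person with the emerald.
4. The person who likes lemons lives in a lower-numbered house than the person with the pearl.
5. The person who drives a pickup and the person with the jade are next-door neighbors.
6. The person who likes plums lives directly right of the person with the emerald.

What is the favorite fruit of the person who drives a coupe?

House 1 gemstone: only emerald fits.
By clue 3, the person who drives a pickup is in house 1.
Clue 5: the person with the jade is in house 2.
From clue 6, the person who likes plums must be in house 2.
So house 2 gets coupe for vehicle.
House 3's vehicle must be jeep (nothing else left).
So house 1 gets lemons for favorite fruit.
House 3 favorite fruit: only mangoes fits.
The only gemstone still possible for house 3 is pearl.
So: house 1 = pickup/lemons/emerald, house 2 = coupe/plums/jade, house 3 = jeep/mangoes/pearl.

plums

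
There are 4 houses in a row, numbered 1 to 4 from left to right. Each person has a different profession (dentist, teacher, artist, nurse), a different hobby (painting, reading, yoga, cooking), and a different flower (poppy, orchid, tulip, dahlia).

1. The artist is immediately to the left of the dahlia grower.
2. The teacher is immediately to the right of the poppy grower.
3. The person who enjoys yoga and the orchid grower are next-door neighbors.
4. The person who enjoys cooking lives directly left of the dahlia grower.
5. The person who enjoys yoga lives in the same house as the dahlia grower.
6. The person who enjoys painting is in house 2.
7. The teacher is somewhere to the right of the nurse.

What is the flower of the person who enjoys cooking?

orchid

Clue 6 places the person who enjoys painting in house 2.
By clue 5, the person who enjoys yoga is in house 4.
Clue 5: the dahlia grower is in house 4.
From clue 1, the artist must be in house 3.
By clue 3, the orchid grower is in house 3.
By clue 4, the person who enjoys cooking is in house 3.
That leaves reading as the hobby for house 1.
From clue 2, the teacher must be in house 2.
Clue 2 places the poppy grower in house 1.
By clue 7, the nurse is in house 1.
The only profession still possible for house 4 is dentist.
House 2's flower must be tulip (nothing else left).
So: house 1 = nurse/reading/poppy, house 2 = teacher/painting/tulip, house 3 = artist/cooking/orchid, house 4 = dentist/yoga/dahlia.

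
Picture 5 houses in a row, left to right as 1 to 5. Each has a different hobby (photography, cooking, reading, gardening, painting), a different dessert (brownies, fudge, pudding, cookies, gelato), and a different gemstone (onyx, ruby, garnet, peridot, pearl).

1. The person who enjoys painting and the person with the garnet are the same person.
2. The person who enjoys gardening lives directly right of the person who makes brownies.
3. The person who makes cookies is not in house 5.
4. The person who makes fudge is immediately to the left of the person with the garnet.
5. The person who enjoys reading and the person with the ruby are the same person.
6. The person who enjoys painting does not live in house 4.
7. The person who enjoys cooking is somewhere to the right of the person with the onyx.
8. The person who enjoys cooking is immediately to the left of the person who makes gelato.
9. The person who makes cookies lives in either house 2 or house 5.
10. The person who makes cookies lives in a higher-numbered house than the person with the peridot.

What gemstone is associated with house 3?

Clue 9: the person who makes cookies is in house 2.
The person with the peridot is in house 1 (clue 10).
So house 1 gets photography for hobby.
The person who enjoys cooking is narrowed to house 3 or 4; consider each.
Placing it in house 3 leads to a contradiction, so it's in house 4.
By clue 8, the person who makes gelato is in house 5.
The only hobby still possible for house 3 is reading.
Clue 5 places the person with the ruby in house 3.
House 3's dessert must be pudding (nothing else left).
That leaves pearl as the gemstone for house 4.
The only gemstone still possible for house 5 is garnet.
From clue 1, the person who enjoys painting must be in house 5.
By clue 4, the person who makes fudge is in house 4.
So house 2 gets gardening for hobby.
House 1's dessert must be brownies (nothing else left).
So house 2 gets onyx for gemstone.
So: house 1 = photography/brownies/peridot, house 2 = gardening/cookies/onyx, house 3 = reading/pudding/ruby, house 4 = cooking/fudge/pearl, house 5 = painting/gelato/garnet.

ruby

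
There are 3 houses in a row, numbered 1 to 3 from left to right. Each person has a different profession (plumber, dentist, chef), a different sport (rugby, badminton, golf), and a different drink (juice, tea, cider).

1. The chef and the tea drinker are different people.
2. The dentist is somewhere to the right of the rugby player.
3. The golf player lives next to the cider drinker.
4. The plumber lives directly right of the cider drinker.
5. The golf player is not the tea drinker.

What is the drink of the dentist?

tea

That leaves chef as the profession for house 1.
The dentist is narrowed to house 2 or 3; consider each.
Placing it in house 2 leads to a contradiction, so it's in house 3.
House 2 profession: only plumber fits.
Clue 4 places the cider drinker in house 1.
The golf player is in house 2 (clue 3).
Clue 5 places the tea drinker in house 3.
House 3 sport: only badminton fits.
That leaves juice as the drink for house 2.
House 1 sport: only rugby fits.
So: house 1 = chef/rugby/cider, house 2 = plumber/golf/juice, house 3 = dentist/badminton/tea.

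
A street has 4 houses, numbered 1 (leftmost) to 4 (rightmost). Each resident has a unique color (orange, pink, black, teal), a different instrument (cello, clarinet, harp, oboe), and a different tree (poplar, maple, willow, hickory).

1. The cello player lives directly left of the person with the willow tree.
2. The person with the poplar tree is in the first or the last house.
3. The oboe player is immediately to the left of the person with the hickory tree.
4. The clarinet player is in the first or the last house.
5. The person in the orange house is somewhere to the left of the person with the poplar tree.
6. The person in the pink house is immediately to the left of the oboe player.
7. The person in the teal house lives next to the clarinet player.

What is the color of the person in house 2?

Clue 5: the person with the poplar tree is in house 4.
The only color still possible for house 4 is black.
House 1's tree must be maple (nothing else left).
Clue 3: the oboe player is in house 2.
Clue 3 places the person with the hickory tree in house 3.
Clue 6 places the person in the pink house in house 1.
That leaves harp as the instrument for house 3.
House 4's instrument must be clarinet (nothing else left).
So house 2 gets willow for tree.
The person in the teal house is in house 3 (clue 7).
The only color still possible for house 2 is orange.
House 1 instrument: only cello fits.
So: house 1 = pink/cello/maple, house 2 = orange/oboe/willow, house 3 = teal/harp/hickory, house 4 = black/clarinet/poplar.

orange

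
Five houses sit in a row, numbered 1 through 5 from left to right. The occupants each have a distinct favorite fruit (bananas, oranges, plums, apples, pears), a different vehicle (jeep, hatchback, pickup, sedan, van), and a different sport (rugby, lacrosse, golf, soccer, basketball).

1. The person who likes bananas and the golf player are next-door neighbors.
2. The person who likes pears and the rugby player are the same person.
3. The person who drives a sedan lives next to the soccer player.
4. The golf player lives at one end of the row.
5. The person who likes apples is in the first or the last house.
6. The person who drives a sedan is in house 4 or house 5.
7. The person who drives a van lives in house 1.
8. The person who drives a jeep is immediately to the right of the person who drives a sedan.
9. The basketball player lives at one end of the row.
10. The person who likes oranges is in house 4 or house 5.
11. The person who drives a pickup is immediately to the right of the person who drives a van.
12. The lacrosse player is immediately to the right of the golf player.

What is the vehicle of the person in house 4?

From clue 7, the person who drives a van must be in house 1.
The person who drives a jeep is in house 5 (clue 8).
Clue 8: the person who drives a sedan is in house 4.
By clue 11, the person who drives a pickup is in house 2.
Clue 12 places the lacrosse player in house 2.
From clue 12, the golf player must be in house 1.
That leaves hatchback as the vehicle for house 3.
House 5's sport must be basketball (nothing else left).
The person who likes bananas is in house 2 (clue 1).
Clue 3: the soccer player is in house 3.
House 4 sport: only rugby fits.
Clue 2: the person who likes pears is in house 4.
House 3 favorite fruit: only plums fits.
So house 1 gets apples for favorite fruit.
So house 5 gets oranges for favorite fruit.
So: house 1 = apples/van/golf, house 2 = bananas/pickup/lacrosse, house 3 = plums/hatchback/soccer, house 4 = pears/sedan/rugby, house 5 = oranges/jeep/basketball.

sedan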